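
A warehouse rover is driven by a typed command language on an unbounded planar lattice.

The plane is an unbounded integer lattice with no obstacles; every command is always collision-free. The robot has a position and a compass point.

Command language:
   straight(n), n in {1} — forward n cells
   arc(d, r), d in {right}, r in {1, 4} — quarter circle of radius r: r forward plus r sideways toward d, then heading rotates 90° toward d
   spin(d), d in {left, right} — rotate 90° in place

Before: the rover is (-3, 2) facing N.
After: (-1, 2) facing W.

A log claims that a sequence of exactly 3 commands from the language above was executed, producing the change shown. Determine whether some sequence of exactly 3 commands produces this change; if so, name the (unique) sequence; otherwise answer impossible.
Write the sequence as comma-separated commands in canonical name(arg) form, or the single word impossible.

key: position moved to (-1,2) AND the heading swung to W — translation plus rotation needed
begin: (-3, 2) facing N
t=1 arc(right, 1) ⇒ (-2, 3) facing E
t=2 arc(right, 1) ⇒ (-1, 2) facing S
t=3 spin(right) ⇒ (-1, 2) facing W
no rival 3-sequence matches.

arc(right, 1), arc(right, 1), spin(right)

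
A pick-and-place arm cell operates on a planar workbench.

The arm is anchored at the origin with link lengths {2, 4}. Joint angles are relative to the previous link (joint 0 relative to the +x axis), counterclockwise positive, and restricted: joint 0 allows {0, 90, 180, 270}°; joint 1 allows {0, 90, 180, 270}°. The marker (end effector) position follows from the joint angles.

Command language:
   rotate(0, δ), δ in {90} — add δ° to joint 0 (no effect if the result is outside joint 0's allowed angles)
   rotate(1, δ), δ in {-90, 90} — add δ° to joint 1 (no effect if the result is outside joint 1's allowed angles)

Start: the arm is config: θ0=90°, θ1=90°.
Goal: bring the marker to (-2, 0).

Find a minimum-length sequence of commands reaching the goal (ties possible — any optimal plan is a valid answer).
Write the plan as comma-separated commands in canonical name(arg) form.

rotate(1, 90), rotate(0, 90), rotate(0, 90), rotate(0, 90)

t0: config: θ0=90°, θ1=90°
t=1 rotate(1, 90) ⇒ config: θ0=90°, θ1=180°
t=2 rotate(0, 90) ⇒ config: θ0=180°, θ1=180°
t=3 rotate(0, 90) ⇒ config: θ0=270°, θ1=180°
t=4 rotate(0, 90) ⇒ config: θ0=0°, θ1=180°
nothing shorter than 4 reaches the goal.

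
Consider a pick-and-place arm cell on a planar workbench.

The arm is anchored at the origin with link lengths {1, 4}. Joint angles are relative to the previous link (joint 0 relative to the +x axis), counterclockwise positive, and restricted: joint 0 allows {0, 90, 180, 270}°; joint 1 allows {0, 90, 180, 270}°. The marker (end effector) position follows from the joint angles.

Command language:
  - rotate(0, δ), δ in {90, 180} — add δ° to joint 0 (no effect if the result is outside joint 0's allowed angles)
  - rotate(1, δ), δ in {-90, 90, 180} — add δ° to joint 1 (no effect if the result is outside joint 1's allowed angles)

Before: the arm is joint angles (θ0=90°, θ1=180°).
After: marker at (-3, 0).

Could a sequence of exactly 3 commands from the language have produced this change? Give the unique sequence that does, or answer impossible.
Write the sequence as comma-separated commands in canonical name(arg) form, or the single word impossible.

start: joint angles (θ0=90°, θ1=180°)
step 1 (rotate(0, 90)): joint angles (θ0=180°, θ1=180°)
step 2 (rotate(0, 90)): joint angles (θ0=270°, θ1=180°)
step 3 (rotate(0, 90)): joint angles (θ0=0°, θ1=180°)
no rival 3-sequence matches.

rotate(0, 90), rotate(0, 90), rotate(0, 90)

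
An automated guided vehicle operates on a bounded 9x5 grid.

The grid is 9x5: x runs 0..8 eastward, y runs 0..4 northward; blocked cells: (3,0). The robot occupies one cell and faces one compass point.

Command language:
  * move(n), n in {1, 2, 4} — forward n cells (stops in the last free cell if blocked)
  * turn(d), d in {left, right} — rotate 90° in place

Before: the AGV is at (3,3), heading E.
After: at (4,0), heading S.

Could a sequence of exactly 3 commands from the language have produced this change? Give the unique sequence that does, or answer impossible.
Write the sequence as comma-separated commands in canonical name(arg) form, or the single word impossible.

move(1), turn(right), move(4)

key: move(4) runs into the grid edge before its full distance
from: at (3,3), heading E
step 1 (move(1)): at (4,3), heading E
step 2 (turn(right)): at (4,3), heading S
step 3 (move(4)): at (4,0), heading S
all 125 alternatives checked — unique.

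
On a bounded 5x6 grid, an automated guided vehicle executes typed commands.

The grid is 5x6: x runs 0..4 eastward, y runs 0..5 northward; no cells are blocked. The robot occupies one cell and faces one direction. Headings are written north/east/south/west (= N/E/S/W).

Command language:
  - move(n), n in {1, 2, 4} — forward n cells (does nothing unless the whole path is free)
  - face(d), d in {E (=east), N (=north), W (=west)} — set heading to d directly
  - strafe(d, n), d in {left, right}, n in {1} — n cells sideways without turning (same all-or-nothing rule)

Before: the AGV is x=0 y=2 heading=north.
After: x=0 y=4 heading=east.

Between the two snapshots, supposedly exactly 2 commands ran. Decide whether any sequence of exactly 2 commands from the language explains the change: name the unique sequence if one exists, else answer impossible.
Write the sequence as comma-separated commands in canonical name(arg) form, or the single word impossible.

key: position moved to (0,4) AND the heading swung to E — translation plus rotation needed
t0: x=0 y=2 heading=north
t=1 move(2) ⇒ x=0 y=4 heading=north
t=2 face(E) ⇒ x=0 y=4 heading=east
no other 2-command option fits: unique.

move(2), face(E)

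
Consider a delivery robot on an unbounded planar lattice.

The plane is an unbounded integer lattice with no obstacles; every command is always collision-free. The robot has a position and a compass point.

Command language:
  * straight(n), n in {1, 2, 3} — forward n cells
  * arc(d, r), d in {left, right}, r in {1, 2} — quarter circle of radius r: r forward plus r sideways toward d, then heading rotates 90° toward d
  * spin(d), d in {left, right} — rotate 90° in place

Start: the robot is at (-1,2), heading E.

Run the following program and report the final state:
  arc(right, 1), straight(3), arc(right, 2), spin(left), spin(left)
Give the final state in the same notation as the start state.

start: at (-1,2), heading E
t=1 arc(right, 1) ⇒ at (0,1), heading S
t=2 straight(3) ⇒ at (0,-2), heading S
t=3 arc(right, 2) ⇒ at (-2,-4), heading W
t=4 spin(left) ⇒ at (-2,-4), heading S
t=5 spin(left) ⇒ at (-2,-4), heading E

at (-2,-4), heading E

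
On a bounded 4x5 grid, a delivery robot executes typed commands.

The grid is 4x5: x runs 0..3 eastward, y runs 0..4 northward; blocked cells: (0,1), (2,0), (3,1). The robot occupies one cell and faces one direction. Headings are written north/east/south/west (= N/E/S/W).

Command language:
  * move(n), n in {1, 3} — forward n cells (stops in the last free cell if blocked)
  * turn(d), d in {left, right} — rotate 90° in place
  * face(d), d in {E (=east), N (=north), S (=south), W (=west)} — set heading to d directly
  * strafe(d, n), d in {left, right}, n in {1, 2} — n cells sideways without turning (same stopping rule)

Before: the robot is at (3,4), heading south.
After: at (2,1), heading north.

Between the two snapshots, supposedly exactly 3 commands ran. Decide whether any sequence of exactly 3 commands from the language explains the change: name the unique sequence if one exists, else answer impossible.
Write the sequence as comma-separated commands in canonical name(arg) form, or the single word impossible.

strafe(right, 1), move(3), face(N)

key: running face(N) before strafe(right, 1) would end elsewhere — order is forced
begin: at (3,4), heading south
1. strafe(right, 1) → at (2,4), heading south
2. move(3) → at (2,1), heading south
3. face(N) → at (2,1), heading north
all 1728 alternatives checked — unique.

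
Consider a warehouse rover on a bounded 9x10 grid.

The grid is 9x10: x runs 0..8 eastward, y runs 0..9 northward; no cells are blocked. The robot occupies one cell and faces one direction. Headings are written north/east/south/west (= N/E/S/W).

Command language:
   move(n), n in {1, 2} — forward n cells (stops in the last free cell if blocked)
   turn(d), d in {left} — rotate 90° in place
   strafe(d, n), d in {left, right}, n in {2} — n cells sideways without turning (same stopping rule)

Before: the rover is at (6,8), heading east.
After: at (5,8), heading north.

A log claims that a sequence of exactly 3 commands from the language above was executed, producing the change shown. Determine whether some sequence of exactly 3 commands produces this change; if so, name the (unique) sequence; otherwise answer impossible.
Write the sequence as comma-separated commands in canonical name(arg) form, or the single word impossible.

move(1), turn(left), strafe(left, 2)

key: running strafe(left, 2) before move(1) would end elsewhere — order is forced
initial: at (6,8), heading east
1. move(1) → at (7,8), heading east
2. turn(left) → at (7,8), heading north
3. strafe(left, 2) → at (5,8), heading north
uniquely the one of 125 3-step routes that fits.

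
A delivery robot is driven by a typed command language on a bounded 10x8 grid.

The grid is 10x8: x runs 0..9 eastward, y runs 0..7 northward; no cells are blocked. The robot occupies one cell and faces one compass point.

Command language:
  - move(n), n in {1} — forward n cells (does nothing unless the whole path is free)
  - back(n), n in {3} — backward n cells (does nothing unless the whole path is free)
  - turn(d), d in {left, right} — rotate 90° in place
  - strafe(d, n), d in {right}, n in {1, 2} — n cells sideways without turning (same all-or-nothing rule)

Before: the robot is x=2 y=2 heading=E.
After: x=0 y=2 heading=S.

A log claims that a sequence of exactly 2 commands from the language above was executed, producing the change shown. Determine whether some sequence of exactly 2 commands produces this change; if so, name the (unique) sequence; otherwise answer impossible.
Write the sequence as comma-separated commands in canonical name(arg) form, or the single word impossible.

key: order matters: swapping turn(right) and strafe(right, 2) lands elsewhere
from: x=2 y=2 heading=E
t=1 turn(right) ⇒ x=2 y=2 heading=S
t=2 strafe(right, 2) ⇒ x=0 y=2 heading=S
all 36 alternatives checked — unique.

turn(right), strafe(right, 2)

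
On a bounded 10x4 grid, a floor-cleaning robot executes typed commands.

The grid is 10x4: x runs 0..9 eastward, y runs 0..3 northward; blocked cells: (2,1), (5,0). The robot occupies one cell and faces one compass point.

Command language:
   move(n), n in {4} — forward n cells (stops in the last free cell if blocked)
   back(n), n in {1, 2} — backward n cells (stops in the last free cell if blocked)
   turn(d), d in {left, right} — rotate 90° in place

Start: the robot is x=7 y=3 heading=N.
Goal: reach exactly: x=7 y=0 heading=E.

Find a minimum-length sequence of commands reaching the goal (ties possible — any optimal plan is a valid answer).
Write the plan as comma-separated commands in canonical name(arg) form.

back(2), back(2), turn(right)

t0: x=7 y=3 heading=N
1. back(2) → x=7 y=1 heading=N
2. back(2) → x=7 y=0 heading=N
3. turn(right) → x=7 y=0 heading=E
shorter routes all fall short; 3 is best.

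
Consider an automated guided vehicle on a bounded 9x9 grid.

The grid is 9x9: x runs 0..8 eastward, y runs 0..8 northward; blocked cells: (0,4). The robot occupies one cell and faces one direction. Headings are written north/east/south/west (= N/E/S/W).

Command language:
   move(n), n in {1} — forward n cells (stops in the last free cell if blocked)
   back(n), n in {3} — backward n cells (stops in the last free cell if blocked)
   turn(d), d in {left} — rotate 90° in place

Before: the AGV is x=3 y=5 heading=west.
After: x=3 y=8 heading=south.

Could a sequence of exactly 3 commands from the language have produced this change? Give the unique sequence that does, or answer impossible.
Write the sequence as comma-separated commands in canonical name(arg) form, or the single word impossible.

key: running back(3) before turn(left) would end elsewhere — order is forced
initial: x=3 y=5 heading=west
step 1 (turn(left)): x=3 y=5 heading=south
step 2 (back(3)): x=3 y=8 heading=south
step 3 (back(3)): x=3 y=8 heading=south
all 27 alternatives checked — unique.

turn(left), back(3), back(3)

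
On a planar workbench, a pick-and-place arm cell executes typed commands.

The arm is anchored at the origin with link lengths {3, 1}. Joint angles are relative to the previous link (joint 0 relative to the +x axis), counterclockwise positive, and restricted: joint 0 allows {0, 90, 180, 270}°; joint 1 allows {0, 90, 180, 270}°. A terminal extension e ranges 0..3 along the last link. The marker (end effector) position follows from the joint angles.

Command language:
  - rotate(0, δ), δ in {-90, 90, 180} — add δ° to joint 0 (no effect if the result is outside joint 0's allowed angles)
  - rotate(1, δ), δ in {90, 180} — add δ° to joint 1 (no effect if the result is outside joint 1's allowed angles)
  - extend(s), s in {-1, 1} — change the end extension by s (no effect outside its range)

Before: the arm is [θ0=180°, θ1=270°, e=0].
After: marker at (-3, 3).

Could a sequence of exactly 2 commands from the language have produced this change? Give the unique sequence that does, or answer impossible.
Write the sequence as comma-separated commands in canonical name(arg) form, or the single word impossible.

extend(1), extend(1)

begin: [θ0=180°, θ1=270°, e=0]
1. extend(1) → [θ0=180°, θ1=270°, e=1]
2. extend(1) → [θ0=180°, θ1=270°, e=2]
all 49 alternatives checked — unique.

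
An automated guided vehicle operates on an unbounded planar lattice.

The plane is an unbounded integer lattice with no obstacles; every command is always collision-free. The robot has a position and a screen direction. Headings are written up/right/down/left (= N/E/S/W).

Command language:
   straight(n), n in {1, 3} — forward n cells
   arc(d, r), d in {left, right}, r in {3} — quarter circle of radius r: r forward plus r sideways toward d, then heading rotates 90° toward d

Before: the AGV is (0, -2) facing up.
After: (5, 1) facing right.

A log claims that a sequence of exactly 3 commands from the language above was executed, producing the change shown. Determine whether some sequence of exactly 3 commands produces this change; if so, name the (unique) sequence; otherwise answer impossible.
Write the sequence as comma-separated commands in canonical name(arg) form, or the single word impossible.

key: position moved to (5,1) AND the heading swung to E — translation plus rotation needed
start: (0, -2) facing up
t=1 arc(right, 3) ⇒ (3, 1) facing right
t=2 straight(1) ⇒ (4, 1) facing right
t=3 straight(1) ⇒ (5, 1) facing right
all 64 alternatives checked — unique.

arc(right, 3), straight(1), straight(1)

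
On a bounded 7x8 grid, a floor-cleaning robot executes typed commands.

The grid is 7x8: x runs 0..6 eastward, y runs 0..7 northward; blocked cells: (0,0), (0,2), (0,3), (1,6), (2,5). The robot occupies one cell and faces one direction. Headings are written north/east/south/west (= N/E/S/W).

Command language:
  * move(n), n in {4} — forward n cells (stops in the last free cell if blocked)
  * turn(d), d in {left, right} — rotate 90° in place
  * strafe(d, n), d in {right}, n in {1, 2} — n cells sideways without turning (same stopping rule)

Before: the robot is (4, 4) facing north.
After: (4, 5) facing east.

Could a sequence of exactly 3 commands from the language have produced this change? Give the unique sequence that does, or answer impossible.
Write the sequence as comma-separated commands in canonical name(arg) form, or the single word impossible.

move(4), turn(right), strafe(right, 2)

key: move(4) runs into the grid edge before its full distance
from: (4, 4) facing north
1. move(4) → (4, 7) facing north
2. turn(right) → (4, 7) facing east
3. strafe(right, 2) → (4, 5) facing east
all 125 alternatives checked — unique.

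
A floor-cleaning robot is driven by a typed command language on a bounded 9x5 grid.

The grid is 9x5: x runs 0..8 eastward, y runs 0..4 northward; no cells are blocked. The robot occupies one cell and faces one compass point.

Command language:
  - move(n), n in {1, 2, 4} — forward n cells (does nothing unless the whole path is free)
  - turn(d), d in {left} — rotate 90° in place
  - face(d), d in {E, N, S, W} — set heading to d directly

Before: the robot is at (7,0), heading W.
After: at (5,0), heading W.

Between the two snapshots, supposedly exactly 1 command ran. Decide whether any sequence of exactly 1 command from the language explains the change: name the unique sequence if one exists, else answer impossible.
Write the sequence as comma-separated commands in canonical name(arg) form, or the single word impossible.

key: heading stays W — the single command does not turn
from: at (7,0), heading W
step 1 (move(2)): at (5,0), heading W
uniquely the one of 8 1-step routes that fits.

move(2)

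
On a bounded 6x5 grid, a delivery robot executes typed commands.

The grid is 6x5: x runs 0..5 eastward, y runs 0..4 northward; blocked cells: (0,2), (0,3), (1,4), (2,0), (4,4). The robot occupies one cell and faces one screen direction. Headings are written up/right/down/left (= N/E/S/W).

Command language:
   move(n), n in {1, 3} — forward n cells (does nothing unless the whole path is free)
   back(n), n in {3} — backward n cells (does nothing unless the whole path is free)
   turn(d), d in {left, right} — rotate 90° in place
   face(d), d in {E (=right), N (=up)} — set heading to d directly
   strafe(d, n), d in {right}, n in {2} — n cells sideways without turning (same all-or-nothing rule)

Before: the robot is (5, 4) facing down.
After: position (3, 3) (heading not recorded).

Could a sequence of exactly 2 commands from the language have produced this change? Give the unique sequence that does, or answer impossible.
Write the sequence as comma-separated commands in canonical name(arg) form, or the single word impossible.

move(1), strafe(right, 2)

key: running strafe(right, 2) before move(1) would end elsewhere — order is forced
from: (5, 4) facing down
1. move(1) → (5, 3) facing down
2. strafe(right, 2) → (3, 3) facing down
uniquely the one of 64 2-step routes that fits.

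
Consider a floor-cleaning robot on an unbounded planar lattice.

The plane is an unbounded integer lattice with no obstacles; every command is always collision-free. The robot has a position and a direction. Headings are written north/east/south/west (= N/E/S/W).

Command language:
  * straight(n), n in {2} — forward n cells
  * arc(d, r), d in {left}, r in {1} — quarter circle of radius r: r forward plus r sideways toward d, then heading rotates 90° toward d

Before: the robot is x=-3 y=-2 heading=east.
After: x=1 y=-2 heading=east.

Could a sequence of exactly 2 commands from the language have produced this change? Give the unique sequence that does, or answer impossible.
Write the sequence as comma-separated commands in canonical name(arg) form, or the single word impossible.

straight(2), straight(2)

key: heading stays E — no command in the sequence turns
start: x=-3 y=-2 heading=east
1. straight(2) → x=-1 y=-2 heading=east
2. straight(2) → x=1 y=-2 heading=east
no rival 2-sequence matches.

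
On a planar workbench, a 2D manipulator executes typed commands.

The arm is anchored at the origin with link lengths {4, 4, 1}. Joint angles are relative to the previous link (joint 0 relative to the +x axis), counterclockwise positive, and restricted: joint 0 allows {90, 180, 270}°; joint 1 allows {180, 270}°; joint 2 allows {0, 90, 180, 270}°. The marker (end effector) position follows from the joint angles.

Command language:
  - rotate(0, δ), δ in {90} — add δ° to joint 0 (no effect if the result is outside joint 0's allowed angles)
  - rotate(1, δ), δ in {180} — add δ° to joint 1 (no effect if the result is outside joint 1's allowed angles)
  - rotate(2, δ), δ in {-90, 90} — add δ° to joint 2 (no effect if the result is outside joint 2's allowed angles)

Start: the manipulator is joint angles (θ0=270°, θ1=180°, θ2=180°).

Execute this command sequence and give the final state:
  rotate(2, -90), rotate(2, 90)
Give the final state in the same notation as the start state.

joint angles (θ0=270°, θ1=180°, θ2=180°)

start: joint angles (θ0=270°, θ1=180°, θ2=180°)
[1] after rotate(2, -90): joint angles (θ0=270°, θ1=180°, θ2=90°)
[2] after rotate(2, 90): joint angles (θ0=270°, θ1=180°, θ2=180°)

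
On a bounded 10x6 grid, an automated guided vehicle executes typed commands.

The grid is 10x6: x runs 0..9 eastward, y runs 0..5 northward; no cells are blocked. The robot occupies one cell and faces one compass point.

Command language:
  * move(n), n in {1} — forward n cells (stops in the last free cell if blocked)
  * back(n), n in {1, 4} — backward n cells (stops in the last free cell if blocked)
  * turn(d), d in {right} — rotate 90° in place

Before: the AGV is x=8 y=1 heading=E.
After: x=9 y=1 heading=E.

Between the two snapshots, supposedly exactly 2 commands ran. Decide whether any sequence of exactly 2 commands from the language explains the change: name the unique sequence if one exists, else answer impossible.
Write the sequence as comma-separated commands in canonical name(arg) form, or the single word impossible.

move(1), move(1)

key: the second move(1) runs into the grid edge before its full distance
initial: x=8 y=1 heading=E
[1] after move(1): x=9 y=1 heading=E
[2] after move(1): x=9 y=1 heading=E
uniquely the one of 16 2-step routes that fits.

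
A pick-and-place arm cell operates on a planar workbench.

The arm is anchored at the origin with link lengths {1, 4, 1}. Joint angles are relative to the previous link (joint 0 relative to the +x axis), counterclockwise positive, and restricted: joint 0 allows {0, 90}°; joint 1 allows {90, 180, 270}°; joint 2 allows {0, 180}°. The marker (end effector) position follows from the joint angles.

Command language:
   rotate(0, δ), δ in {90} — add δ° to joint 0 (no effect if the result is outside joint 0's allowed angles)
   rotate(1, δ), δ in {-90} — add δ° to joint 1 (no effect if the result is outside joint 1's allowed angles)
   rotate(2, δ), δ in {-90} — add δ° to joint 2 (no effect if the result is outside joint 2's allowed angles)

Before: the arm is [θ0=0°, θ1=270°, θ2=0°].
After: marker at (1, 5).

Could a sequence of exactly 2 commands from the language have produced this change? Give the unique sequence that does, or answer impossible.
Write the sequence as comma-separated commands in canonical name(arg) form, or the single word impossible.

rotate(1, -90), rotate(1, -90)

begin: [θ0=0°, θ1=270°, θ2=0°]
step 1 (rotate(1, -90)): [θ0=0°, θ1=180°, θ2=0°]
step 2 (rotate(1, -90)): [θ0=0°, θ1=90°, θ2=0°]
no other 2-command option fits: unique.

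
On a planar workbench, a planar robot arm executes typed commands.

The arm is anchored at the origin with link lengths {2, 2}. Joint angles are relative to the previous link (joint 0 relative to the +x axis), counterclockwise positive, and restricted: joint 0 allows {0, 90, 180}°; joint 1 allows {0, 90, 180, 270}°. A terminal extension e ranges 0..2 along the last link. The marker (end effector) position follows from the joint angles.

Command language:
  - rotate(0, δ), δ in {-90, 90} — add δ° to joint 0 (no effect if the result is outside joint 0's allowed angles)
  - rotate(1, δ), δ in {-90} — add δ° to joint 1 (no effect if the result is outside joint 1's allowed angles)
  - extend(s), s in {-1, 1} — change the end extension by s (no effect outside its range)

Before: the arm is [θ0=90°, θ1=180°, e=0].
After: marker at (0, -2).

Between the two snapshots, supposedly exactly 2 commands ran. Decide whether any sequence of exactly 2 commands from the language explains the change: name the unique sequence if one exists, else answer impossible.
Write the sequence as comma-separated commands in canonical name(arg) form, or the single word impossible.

begin: [θ0=90°, θ1=180°, e=0]
1. extend(1) → [θ0=90°, θ1=180°, e=1]
2. extend(1) → [θ0=90°, θ1=180°, e=2]
no other 2-command option fits: unique.

extend(1), extend(1)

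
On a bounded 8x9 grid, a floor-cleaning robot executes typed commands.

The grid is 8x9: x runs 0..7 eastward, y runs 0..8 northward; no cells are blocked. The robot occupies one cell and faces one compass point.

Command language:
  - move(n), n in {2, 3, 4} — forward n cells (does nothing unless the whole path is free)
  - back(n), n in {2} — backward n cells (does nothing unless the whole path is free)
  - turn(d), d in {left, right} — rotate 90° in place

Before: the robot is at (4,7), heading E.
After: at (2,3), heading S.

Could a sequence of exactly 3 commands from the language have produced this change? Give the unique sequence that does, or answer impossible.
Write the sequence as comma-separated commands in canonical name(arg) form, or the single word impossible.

back(2), turn(right), move(4)

key: position moved to (2,3) AND the heading swung to S — translation plus rotation needed
t0: at (4,7), heading E
step 1 (back(2)): at (2,7), heading E
step 2 (turn(right)): at (2,7), heading S
step 3 (move(4)): at (2,3), heading S
no rival 3-sequence matches.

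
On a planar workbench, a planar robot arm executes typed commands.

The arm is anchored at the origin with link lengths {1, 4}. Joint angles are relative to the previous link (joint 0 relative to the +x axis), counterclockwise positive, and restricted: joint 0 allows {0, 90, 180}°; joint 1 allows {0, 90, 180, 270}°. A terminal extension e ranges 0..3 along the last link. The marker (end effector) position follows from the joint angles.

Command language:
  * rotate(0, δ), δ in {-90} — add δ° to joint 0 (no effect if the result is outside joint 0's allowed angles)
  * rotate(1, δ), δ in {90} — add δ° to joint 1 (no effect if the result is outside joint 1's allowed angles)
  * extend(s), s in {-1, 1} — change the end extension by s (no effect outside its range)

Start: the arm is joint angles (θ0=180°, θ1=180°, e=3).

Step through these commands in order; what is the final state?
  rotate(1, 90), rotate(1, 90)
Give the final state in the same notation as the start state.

start: joint angles (θ0=180°, θ1=180°, e=3)
[1] after rotate(1, 90): joint angles (θ0=180°, θ1=270°, e=3)
[2] after rotate(1, 90): joint angles (θ0=180°, θ1=0°, e=3)

joint angles (θ0=180°, θ1=0°, e=3)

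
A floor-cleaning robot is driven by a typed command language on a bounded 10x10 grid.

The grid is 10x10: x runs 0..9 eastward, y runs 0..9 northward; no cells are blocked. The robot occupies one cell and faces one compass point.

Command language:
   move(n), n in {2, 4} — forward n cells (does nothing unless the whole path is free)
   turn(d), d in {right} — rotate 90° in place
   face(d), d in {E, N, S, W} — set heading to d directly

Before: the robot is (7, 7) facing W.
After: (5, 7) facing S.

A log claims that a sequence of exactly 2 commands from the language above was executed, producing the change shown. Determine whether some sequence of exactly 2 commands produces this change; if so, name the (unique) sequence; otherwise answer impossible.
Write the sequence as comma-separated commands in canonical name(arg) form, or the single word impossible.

move(2), face(S)

key: running face(S) before move(2) would end elsewhere — order is forced
t0: (7, 7) facing W
1. move(2) → (5, 7) facing W
2. face(S) → (5, 7) facing S
no rival 2-sequence matches.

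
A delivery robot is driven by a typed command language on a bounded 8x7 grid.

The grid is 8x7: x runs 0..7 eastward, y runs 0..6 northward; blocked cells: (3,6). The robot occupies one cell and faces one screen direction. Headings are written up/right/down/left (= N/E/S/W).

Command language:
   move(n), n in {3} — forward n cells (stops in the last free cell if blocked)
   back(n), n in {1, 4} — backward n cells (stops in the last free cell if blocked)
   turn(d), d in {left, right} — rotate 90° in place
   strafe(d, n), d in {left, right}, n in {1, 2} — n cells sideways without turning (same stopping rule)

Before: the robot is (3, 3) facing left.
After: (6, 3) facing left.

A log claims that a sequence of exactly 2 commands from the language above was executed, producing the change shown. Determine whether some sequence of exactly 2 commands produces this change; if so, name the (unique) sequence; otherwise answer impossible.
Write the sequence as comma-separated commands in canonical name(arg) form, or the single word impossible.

all 81 sequences checked — none match.

impossible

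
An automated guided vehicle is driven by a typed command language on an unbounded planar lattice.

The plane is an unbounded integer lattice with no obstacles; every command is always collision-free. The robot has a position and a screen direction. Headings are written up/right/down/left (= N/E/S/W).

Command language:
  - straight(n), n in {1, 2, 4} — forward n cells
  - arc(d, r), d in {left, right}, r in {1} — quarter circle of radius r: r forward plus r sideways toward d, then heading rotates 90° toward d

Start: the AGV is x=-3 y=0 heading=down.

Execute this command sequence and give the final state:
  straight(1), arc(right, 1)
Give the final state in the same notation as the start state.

x=-4 y=-2 heading=left

t0: x=-3 y=0 heading=down
t=1 straight(1) ⇒ x=-3 y=-1 heading=down
t=2 arc(right, 1) ⇒ x=-4 y=-2 heading=left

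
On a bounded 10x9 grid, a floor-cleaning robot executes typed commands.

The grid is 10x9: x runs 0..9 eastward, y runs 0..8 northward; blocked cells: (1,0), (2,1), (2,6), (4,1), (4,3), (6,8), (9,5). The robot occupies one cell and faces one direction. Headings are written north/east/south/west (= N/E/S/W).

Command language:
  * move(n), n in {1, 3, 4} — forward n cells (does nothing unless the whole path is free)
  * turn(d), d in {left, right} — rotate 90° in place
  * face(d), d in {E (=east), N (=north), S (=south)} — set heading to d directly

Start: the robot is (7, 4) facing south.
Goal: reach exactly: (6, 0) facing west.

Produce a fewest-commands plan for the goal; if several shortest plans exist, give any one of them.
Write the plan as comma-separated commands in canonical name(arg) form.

move(4), turn(right), move(1)

from: (7, 4) facing south
1. move(4) → (7, 0) facing south
2. turn(right) → (7, 0) facing west
3. move(1) → (6, 0) facing west
no 2-step plan works, so 3 is optimal.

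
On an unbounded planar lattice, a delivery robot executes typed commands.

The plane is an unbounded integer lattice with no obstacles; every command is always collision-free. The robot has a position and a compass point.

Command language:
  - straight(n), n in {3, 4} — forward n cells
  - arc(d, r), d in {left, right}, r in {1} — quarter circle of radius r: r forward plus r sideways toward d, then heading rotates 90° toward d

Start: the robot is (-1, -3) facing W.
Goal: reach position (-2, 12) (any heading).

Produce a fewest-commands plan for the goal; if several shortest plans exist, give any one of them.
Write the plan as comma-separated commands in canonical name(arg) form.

start: (-1, -3) facing W
[1] after arc(right, 1): (-2, -2) facing N
[2] after straight(3): (-2, 1) facing N
[3] after straight(3): (-2, 4) facing N
[4] after straight(4): (-2, 8) facing N
[5] after straight(4): (-2, 12) facing N
no 4-step plan works, so 5 is optimal.

arc(right, 1), straight(3), straight(3), straight(4), straight(4)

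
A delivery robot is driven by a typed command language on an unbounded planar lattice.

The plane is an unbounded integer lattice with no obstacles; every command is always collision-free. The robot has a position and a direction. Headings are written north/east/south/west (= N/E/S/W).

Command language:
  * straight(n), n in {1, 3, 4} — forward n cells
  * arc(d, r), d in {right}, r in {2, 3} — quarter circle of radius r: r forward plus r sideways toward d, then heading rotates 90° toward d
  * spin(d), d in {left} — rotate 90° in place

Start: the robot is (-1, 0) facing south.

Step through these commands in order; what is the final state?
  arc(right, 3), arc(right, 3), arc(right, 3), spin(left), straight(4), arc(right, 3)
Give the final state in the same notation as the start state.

(-1, 10) facing east

start: (-1, 0) facing south
t=1 arc(right, 3) ⇒ (-4, -3) facing west
t=2 arc(right, 3) ⇒ (-7, 0) facing north
t=3 arc(right, 3) ⇒ (-4, 3) facing east
t=4 spin(left) ⇒ (-4, 3) facing north
t=5 straight(4) ⇒ (-4, 7) facing north
t=6 arc(right, 3) ⇒ (-1, 10) facing east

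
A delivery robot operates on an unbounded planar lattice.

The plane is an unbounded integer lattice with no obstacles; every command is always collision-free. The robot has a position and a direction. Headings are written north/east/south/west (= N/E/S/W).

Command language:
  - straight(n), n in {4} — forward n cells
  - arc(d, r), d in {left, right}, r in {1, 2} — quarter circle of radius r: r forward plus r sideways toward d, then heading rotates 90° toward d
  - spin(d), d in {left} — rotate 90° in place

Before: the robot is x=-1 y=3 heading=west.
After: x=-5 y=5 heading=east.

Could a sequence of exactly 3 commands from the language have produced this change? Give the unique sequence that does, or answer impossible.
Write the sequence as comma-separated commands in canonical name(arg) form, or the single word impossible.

key: position moved to (-5,5) AND the heading swung to E — translation plus rotation needed
begin: x=-1 y=3 heading=west
[1] after straight(4): x=-5 y=3 heading=west
[2] after arc(right, 1): x=-6 y=4 heading=north
[3] after arc(right, 1): x=-5 y=5 heading=east
no other 3-command option fits: unique.

straight(4), arc(right, 1), arc(right, 1)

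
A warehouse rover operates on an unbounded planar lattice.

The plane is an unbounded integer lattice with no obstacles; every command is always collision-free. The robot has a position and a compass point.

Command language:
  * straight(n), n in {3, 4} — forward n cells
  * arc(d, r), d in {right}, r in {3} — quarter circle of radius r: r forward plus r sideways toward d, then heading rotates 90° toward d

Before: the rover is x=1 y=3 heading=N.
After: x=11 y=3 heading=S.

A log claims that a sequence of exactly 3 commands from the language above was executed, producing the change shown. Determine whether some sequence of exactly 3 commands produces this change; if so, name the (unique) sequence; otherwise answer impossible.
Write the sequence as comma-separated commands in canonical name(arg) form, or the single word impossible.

arc(right, 3), straight(4), arc(right, 3)

key: position moved to (11,3) AND the heading swung to S — translation plus rotation needed
t0: x=1 y=3 heading=N
step 1 (arc(right, 3)): x=4 y=6 heading=E
step 2 (straight(4)): x=8 y=6 heading=E
step 3 (arc(right, 3)): x=11 y=3 heading=S
uniquely the one of 27 3-step routes that fits.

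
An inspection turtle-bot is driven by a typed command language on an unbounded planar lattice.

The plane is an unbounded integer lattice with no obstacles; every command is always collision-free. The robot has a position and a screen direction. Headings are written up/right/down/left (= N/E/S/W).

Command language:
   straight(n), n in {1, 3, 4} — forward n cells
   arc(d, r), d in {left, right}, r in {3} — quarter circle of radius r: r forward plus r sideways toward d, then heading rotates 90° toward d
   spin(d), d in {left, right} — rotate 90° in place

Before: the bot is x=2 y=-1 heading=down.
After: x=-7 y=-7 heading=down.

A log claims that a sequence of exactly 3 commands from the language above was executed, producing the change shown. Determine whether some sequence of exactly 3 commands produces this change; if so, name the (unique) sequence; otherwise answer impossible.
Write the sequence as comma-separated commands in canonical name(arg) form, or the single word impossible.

key: running arc(left, 3) before arc(right, 3) would end elsewhere — order is forced
from: x=2 y=-1 heading=down
t=1 arc(right, 3) ⇒ x=-1 y=-4 heading=left
t=2 straight(3) ⇒ x=-4 y=-4 heading=left
t=3 arc(left, 3) ⇒ x=-7 y=-7 heading=down
no rival 3-sequence matches.

arc(right, 3), straight(3), arc(left, 3)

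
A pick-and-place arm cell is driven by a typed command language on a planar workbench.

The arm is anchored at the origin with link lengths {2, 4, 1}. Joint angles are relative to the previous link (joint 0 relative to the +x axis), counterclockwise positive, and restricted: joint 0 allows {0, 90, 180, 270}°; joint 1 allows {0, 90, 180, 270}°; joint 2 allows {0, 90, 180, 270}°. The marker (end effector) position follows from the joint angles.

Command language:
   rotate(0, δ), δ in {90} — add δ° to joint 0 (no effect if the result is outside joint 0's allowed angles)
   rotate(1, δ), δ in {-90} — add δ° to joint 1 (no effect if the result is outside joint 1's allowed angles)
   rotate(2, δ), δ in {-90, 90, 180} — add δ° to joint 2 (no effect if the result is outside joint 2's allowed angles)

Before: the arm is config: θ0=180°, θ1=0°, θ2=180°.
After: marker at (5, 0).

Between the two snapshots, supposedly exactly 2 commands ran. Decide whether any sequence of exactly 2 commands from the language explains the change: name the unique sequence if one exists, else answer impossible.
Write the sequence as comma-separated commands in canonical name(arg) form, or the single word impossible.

start: config: θ0=180°, θ1=0°, θ2=180°
t=1 rotate(0, 90) ⇒ config: θ0=270°, θ1=0°, θ2=180°
t=2 rotate(0, 90) ⇒ config: θ0=0°, θ1=0°, θ2=180°
no other 2-command option fits: unique.

rotate(0, 90), rotate(0, 90)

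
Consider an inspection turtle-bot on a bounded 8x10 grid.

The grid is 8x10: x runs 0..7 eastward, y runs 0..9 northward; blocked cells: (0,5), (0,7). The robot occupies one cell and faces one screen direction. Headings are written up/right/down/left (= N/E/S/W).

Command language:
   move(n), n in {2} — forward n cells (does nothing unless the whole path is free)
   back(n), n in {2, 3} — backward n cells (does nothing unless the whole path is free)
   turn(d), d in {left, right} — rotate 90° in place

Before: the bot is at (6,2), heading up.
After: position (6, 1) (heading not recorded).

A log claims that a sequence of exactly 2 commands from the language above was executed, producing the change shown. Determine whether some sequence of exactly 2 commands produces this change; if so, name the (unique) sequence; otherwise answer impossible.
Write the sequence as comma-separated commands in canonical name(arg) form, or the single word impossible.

key: order matters: swapping move(2) and back(3) lands elsewhere
start: at (6,2), heading up
1. move(2) → at (6,4), heading up
2. back(3) → at (6,1), heading up
no rival 2-sequence matches.

move(2), back(3)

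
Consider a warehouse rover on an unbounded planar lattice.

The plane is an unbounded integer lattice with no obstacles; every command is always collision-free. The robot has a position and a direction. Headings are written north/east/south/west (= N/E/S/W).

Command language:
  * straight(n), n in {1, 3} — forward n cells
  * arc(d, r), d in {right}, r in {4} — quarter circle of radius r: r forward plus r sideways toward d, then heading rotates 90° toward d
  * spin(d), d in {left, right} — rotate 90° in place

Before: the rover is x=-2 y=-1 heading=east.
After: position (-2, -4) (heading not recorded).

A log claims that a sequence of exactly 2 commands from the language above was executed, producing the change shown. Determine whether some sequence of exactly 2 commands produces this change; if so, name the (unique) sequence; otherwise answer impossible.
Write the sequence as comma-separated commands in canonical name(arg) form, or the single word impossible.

key: running straight(3) before spin(right) would end elsewhere — order is forced
begin: x=-2 y=-1 heading=east
[1] after spin(right): x=-2 y=-1 heading=south
[2] after straight(3): x=-2 y=-4 heading=south
no other 2-command option fits: unique.

spin(right), straight(3)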